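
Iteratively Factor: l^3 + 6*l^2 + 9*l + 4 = (l + 1)*(l^2 + 5*l + 4) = (l + 1)*(l + 4)*(l + 1)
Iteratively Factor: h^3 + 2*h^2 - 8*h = (h)*(h^2 + 2*h - 8) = h*(h - 2)*(h + 4)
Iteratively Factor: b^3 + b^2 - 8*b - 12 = (b + 2)*(b^2 - b - 6) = (b + 2)^2*(b - 3)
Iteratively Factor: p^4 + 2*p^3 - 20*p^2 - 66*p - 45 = (p + 3)*(p^3 - p^2 - 17*p - 15) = (p + 1)*(p + 3)*(p^2 - 2*p - 15) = (p + 1)*(p + 3)^2*(p - 5)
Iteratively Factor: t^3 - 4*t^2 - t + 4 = (t - 1)*(t^2 - 3*t - 4) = (t - 4)*(t - 1)*(t + 1)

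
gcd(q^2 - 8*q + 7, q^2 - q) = q - 1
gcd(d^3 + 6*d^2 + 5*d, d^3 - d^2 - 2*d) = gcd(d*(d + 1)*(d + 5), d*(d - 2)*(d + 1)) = d^2 + d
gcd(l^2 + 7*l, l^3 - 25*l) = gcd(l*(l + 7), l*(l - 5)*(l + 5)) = l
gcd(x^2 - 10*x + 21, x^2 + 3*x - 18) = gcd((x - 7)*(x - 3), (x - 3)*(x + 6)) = x - 3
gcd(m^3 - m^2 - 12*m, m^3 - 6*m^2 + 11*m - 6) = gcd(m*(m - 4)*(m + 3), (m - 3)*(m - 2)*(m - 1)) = 1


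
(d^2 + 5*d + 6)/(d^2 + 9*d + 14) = (d + 3)/(d + 7)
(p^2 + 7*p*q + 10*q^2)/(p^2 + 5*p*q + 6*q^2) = (p + 5*q)/(p + 3*q)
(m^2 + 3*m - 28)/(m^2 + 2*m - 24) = (m + 7)/(m + 6)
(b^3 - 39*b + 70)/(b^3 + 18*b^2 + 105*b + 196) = (b^2 - 7*b + 10)/(b^2 + 11*b + 28)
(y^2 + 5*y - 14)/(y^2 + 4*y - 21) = (y - 2)/(y - 3)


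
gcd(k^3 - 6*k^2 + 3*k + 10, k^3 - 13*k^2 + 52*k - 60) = k^2 - 7*k + 10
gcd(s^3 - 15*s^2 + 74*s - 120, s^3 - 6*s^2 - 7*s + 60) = s^2 - 9*s + 20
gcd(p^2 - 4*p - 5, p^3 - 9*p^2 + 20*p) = p - 5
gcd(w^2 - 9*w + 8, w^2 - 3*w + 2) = w - 1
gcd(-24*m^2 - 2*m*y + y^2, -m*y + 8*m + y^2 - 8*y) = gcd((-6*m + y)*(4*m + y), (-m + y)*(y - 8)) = 1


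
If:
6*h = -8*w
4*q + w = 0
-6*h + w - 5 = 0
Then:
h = -20/27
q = -5/36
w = 5/9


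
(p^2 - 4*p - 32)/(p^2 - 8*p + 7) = (p^2 - 4*p - 32)/(p^2 - 8*p + 7)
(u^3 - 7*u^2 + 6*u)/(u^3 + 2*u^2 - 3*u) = (u - 6)/(u + 3)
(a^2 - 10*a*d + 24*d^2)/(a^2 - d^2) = (a^2 - 10*a*d + 24*d^2)/(a^2 - d^2)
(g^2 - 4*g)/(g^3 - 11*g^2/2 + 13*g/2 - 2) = 2*g/(2*g^2 - 3*g + 1)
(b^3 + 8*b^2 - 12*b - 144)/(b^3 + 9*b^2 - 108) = (b - 4)/(b - 3)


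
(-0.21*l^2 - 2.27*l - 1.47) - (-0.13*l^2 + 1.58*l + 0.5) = -0.08*l^2 - 3.85*l - 1.97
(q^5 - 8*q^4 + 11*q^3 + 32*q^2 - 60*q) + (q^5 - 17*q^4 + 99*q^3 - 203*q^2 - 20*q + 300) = 2*q^5 - 25*q^4 + 110*q^3 - 171*q^2 - 80*q + 300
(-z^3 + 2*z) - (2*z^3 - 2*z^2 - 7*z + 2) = -3*z^3 + 2*z^2 + 9*z - 2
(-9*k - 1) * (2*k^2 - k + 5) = -18*k^3 + 7*k^2 - 44*k - 5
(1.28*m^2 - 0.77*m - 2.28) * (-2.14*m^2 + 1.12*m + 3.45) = -2.7392*m^4 + 3.0814*m^3 + 8.4328*m^2 - 5.2101*m - 7.866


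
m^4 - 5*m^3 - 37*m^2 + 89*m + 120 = (m - 8)*(m - 3)*(m + 1)*(m + 5)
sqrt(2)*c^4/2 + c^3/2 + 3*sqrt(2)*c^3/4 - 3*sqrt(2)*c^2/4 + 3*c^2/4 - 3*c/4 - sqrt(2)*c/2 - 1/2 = (c - 1)*(c + 1/2)*(c + 2)*(sqrt(2)*c/2 + 1/2)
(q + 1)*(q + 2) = q^2 + 3*q + 2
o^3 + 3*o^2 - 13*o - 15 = (o - 3)*(o + 1)*(o + 5)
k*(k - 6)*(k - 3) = k^3 - 9*k^2 + 18*k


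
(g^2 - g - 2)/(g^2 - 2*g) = (g + 1)/g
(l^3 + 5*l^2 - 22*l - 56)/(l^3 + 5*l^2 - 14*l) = (l^2 - 2*l - 8)/(l*(l - 2))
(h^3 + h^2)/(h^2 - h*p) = h*(h + 1)/(h - p)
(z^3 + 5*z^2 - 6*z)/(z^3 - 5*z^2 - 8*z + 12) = z*(z + 6)/(z^2 - 4*z - 12)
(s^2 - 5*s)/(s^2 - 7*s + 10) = s/(s - 2)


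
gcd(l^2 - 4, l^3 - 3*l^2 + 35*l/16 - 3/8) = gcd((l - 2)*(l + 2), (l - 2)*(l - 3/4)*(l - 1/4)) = l - 2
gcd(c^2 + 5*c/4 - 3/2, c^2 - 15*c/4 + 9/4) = c - 3/4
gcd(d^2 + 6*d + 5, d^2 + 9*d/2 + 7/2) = d + 1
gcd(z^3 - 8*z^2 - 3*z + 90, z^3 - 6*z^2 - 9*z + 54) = z^2 - 3*z - 18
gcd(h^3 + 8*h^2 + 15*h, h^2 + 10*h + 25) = h + 5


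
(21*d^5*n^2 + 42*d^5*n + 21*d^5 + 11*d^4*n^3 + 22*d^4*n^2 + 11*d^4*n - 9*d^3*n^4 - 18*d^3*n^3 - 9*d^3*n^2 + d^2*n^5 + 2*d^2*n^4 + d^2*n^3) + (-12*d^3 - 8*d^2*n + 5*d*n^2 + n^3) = 21*d^5*n^2 + 42*d^5*n + 21*d^5 + 11*d^4*n^3 + 22*d^4*n^2 + 11*d^4*n - 9*d^3*n^4 - 18*d^3*n^3 - 9*d^3*n^2 - 12*d^3 + d^2*n^5 + 2*d^2*n^4 + d^2*n^3 - 8*d^2*n + 5*d*n^2 + n^3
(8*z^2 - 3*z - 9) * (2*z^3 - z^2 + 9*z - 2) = 16*z^5 - 14*z^4 + 57*z^3 - 34*z^2 - 75*z + 18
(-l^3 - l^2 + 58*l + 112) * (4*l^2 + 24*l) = -4*l^5 - 28*l^4 + 208*l^3 + 1840*l^2 + 2688*l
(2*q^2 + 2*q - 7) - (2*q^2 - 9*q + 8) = 11*q - 15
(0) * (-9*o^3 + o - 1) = 0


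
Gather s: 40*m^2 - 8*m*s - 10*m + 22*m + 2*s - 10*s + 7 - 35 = 40*m^2 + 12*m + s*(-8*m - 8) - 28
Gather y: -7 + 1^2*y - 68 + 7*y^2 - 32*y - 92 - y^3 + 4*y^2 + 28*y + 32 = -y^3 + 11*y^2 - 3*y - 135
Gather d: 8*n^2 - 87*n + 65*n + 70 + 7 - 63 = 8*n^2 - 22*n + 14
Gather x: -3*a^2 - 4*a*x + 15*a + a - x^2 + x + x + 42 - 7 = -3*a^2 + 16*a - x^2 + x*(2 - 4*a) + 35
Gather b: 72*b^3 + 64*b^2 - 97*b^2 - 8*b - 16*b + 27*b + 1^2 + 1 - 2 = 72*b^3 - 33*b^2 + 3*b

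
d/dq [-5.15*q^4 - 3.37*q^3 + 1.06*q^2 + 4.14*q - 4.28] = -20.6*q^3 - 10.11*q^2 + 2.12*q + 4.14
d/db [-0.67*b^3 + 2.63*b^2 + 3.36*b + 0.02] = -2.01*b^2 + 5.26*b + 3.36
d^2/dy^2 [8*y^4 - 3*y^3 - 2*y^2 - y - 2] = 96*y^2 - 18*y - 4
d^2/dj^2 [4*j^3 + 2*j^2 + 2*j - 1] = 24*j + 4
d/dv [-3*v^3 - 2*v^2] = v*(-9*v - 4)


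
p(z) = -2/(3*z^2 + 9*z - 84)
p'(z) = -2*(-6*z - 9)/(3*z^2 + 9*z - 84)^2 = 2*(2*z + 3)/(3*(z^2 + 3*z - 28)^2)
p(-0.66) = 0.02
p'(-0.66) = 0.00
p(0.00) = 0.02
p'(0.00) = 0.00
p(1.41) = 0.03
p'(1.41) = 0.01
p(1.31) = 0.03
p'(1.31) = 0.01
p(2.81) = 0.06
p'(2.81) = 0.04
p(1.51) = 0.03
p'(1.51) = 0.01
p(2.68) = 0.05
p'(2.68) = 0.03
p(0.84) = 0.03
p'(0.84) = 0.01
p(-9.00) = -0.03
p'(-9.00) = -0.01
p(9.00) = -0.00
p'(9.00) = 0.00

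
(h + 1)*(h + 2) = h^2 + 3*h + 2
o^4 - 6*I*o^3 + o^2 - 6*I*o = o*(o - 6*I)*(o - I)*(o + I)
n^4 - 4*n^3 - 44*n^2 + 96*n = n*(n - 8)*(n - 2)*(n + 6)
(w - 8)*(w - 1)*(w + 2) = w^3 - 7*w^2 - 10*w + 16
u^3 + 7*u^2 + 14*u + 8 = (u + 1)*(u + 2)*(u + 4)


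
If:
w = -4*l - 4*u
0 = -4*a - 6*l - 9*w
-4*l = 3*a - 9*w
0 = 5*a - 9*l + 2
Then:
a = -20/113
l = 14/113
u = -125/1017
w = -4/1017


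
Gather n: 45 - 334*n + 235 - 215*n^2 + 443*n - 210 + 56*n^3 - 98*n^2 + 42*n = 56*n^3 - 313*n^2 + 151*n + 70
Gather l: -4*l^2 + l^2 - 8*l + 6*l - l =-3*l^2 - 3*l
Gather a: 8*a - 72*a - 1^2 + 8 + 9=16 - 64*a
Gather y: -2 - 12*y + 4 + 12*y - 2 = 0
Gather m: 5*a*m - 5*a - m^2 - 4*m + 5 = -5*a - m^2 + m*(5*a - 4) + 5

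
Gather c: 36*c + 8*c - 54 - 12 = 44*c - 66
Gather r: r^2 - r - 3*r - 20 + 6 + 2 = r^2 - 4*r - 12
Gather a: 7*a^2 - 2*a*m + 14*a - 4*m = 7*a^2 + a*(14 - 2*m) - 4*m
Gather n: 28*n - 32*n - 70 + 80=10 - 4*n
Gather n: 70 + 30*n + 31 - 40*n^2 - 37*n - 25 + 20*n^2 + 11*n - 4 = -20*n^2 + 4*n + 72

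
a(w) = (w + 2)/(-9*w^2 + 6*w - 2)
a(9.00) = -0.02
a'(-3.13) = -0.00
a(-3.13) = 0.01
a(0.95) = -0.67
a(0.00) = -1.00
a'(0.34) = -0.72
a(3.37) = -0.06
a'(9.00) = 0.00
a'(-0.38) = -0.85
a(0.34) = -2.34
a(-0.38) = -0.29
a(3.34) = -0.06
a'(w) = (w + 2)*(18*w - 6)/(-9*w^2 + 6*w - 2)^2 + 1/(-9*w^2 + 6*w - 2)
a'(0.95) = 1.45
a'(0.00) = -3.50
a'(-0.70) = -0.31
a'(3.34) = 0.03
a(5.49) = -0.03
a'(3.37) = 0.03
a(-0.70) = -0.12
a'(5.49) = 0.01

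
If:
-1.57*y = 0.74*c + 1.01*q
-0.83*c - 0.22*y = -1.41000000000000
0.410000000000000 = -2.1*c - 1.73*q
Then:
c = 1.53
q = -2.10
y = 0.63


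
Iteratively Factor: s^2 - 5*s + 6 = (s - 3)*(s - 2)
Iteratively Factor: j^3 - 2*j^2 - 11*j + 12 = (j - 4)*(j^2 + 2*j - 3) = (j - 4)*(j - 1)*(j + 3)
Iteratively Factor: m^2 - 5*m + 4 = (m - 4)*(m - 1)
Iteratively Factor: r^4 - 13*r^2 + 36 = (r + 3)*(r^3 - 3*r^2 - 4*r + 12) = (r - 2)*(r + 3)*(r^2 - r - 6) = (r - 3)*(r - 2)*(r + 3)*(r + 2)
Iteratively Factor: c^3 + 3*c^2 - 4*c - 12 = (c + 2)*(c^2 + c - 6) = (c + 2)*(c + 3)*(c - 2)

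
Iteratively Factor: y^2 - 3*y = (y)*(y - 3)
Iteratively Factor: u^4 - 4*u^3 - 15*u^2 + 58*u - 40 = (u + 4)*(u^3 - 8*u^2 + 17*u - 10) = (u - 5)*(u + 4)*(u^2 - 3*u + 2) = (u - 5)*(u - 2)*(u + 4)*(u - 1)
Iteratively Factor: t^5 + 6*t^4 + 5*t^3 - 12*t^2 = (t + 4)*(t^4 + 2*t^3 - 3*t^2) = (t + 3)*(t + 4)*(t^3 - t^2) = (t - 1)*(t + 3)*(t + 4)*(t^2) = t*(t - 1)*(t + 3)*(t + 4)*(t)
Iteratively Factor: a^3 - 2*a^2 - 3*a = (a)*(a^2 - 2*a - 3) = a*(a - 3)*(a + 1)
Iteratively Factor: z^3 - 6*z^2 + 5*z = (z - 5)*(z^2 - z) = (z - 5)*(z - 1)*(z)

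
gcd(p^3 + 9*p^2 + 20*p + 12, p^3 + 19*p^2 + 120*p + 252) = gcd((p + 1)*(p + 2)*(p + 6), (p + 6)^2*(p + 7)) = p + 6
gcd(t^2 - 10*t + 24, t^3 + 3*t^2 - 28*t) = t - 4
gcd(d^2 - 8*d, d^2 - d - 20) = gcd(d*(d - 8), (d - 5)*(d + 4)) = 1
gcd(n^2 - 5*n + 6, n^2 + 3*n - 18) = n - 3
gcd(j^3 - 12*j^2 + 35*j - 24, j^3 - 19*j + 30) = j - 3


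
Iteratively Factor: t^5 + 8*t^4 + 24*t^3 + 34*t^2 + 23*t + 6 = (t + 1)*(t^4 + 7*t^3 + 17*t^2 + 17*t + 6) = (t + 1)*(t + 2)*(t^3 + 5*t^2 + 7*t + 3) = (t + 1)^2*(t + 2)*(t^2 + 4*t + 3) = (t + 1)^3*(t + 2)*(t + 3)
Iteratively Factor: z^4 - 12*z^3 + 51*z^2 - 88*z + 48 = (z - 1)*(z^3 - 11*z^2 + 40*z - 48) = (z - 3)*(z - 1)*(z^2 - 8*z + 16) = (z - 4)*(z - 3)*(z - 1)*(z - 4)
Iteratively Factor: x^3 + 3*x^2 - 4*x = (x)*(x^2 + 3*x - 4) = x*(x - 1)*(x + 4)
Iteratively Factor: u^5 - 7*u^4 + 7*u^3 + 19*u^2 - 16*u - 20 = (u - 2)*(u^4 - 5*u^3 - 3*u^2 + 13*u + 10) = (u - 5)*(u - 2)*(u^3 - 3*u - 2) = (u - 5)*(u - 2)*(u + 1)*(u^2 - u - 2) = (u - 5)*(u - 2)^2*(u + 1)*(u + 1)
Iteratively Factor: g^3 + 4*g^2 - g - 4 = (g + 1)*(g^2 + 3*g - 4) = (g + 1)*(g + 4)*(g - 1)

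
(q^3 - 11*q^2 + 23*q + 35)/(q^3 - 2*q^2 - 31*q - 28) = (q - 5)/(q + 4)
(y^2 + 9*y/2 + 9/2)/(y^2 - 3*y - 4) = (2*y^2 + 9*y + 9)/(2*(y^2 - 3*y - 4))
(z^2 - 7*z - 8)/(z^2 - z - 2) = (z - 8)/(z - 2)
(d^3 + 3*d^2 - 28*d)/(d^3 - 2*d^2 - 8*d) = (d + 7)/(d + 2)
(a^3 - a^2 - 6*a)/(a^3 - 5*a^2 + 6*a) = (a + 2)/(a - 2)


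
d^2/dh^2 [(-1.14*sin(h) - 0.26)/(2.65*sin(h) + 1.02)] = (5.32907051820075e-15*sin(h)^3 - 1.25557*sin(h)^2 + 0.483275999999997*sin(h) + 2.51114)/(18.609625*sin(h)^3 + 21.48885*sin(h)^2 + 8.27118*sin(h) + 1.061208)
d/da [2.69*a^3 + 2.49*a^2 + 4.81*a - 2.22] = 8.07*a^2 + 4.98*a + 4.81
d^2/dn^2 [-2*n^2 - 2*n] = -4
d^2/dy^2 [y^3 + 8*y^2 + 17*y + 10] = 6*y + 16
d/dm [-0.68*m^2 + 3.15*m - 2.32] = 3.15 - 1.36*m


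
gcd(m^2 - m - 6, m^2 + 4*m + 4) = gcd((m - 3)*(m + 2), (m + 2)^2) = m + 2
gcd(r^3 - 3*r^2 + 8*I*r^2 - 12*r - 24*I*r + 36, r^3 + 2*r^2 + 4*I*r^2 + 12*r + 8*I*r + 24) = r + 6*I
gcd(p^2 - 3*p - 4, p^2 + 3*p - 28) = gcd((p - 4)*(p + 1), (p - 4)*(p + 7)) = p - 4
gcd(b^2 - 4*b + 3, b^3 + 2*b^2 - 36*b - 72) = 1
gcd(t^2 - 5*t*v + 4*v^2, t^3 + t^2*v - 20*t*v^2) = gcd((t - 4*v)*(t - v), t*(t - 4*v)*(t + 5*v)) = t - 4*v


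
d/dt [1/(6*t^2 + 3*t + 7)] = 3*(-4*t - 1)/(6*t^2 + 3*t + 7)^2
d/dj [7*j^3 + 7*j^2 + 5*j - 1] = 21*j^2 + 14*j + 5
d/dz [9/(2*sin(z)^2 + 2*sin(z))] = -(18/tan(z) + 9*cos(z)/sin(z)^2)/(2*(sin(z) + 1)^2)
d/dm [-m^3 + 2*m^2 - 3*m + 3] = -3*m^2 + 4*m - 3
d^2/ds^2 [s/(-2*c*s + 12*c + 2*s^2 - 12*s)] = (-s*(c - 2*s + 6)^2 + (c - 3*s + 6)*(c*s - 6*c - s^2 + 6*s))/(c*s - 6*c - s^2 + 6*s)^3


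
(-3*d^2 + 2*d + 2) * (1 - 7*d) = 21*d^3 - 17*d^2 - 12*d + 2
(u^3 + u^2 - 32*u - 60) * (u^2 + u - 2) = u^5 + 2*u^4 - 33*u^3 - 94*u^2 + 4*u + 120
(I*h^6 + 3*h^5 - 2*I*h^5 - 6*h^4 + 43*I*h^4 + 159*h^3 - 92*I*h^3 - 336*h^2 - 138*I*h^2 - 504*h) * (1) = I*h^6 + 3*h^5 - 2*I*h^5 - 6*h^4 + 43*I*h^4 + 159*h^3 - 92*I*h^3 - 336*h^2 - 138*I*h^2 - 504*h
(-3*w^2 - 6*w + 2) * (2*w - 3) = -6*w^3 - 3*w^2 + 22*w - 6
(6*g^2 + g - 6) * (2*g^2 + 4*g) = 12*g^4 + 26*g^3 - 8*g^2 - 24*g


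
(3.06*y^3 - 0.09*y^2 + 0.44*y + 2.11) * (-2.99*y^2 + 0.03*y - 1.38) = -9.1494*y^5 + 0.3609*y^4 - 5.5411*y^3 - 6.1715*y^2 - 0.5439*y - 2.9118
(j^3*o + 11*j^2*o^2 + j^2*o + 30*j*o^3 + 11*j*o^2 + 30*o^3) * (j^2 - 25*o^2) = j^5*o + 11*j^4*o^2 + j^4*o + 5*j^3*o^3 + 11*j^3*o^2 - 275*j^2*o^4 + 5*j^2*o^3 - 750*j*o^5 - 275*j*o^4 - 750*o^5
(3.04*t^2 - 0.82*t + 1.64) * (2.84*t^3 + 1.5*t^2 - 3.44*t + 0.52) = 8.6336*t^5 + 2.2312*t^4 - 7.03*t^3 + 6.8616*t^2 - 6.068*t + 0.8528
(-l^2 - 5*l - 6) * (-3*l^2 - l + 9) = 3*l^4 + 16*l^3 + 14*l^2 - 39*l - 54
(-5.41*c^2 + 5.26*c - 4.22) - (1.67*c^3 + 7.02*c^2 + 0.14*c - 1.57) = -1.67*c^3 - 12.43*c^2 + 5.12*c - 2.65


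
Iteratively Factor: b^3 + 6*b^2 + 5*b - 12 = (b + 4)*(b^2 + 2*b - 3) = (b - 1)*(b + 4)*(b + 3)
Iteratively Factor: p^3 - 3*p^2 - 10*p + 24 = (p - 4)*(p^2 + p - 6) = (p - 4)*(p + 3)*(p - 2)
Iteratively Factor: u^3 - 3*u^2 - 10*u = (u - 5)*(u^2 + 2*u) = u*(u - 5)*(u + 2)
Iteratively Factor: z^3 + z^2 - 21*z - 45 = (z + 3)*(z^2 - 2*z - 15) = (z - 5)*(z + 3)*(z + 3)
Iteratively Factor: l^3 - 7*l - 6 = (l + 1)*(l^2 - l - 6) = (l - 3)*(l + 1)*(l + 2)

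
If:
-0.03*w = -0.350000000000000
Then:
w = 11.67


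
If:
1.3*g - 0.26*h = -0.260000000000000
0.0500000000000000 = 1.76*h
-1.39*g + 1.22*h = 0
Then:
No Solution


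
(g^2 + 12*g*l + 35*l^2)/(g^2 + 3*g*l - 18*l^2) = (g^2 + 12*g*l + 35*l^2)/(g^2 + 3*g*l - 18*l^2)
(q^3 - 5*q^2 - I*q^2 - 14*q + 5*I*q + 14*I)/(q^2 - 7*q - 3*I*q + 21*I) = (q^2 + q*(2 - I) - 2*I)/(q - 3*I)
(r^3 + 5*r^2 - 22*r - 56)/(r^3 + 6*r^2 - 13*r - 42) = (r - 4)/(r - 3)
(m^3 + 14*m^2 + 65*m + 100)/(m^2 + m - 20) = (m^2 + 9*m + 20)/(m - 4)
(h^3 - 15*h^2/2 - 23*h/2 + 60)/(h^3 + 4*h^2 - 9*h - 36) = (h^2 - 21*h/2 + 20)/(h^2 + h - 12)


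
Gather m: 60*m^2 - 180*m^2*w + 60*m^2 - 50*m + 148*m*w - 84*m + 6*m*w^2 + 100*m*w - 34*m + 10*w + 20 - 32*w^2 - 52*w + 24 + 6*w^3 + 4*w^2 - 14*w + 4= m^2*(120 - 180*w) + m*(6*w^2 + 248*w - 168) + 6*w^3 - 28*w^2 - 56*w + 48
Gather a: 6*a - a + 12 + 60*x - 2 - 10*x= 5*a + 50*x + 10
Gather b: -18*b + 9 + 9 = 18 - 18*b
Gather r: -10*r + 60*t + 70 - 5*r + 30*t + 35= -15*r + 90*t + 105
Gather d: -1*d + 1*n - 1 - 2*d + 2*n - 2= -3*d + 3*n - 3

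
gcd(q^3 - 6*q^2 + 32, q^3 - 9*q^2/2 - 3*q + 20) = q^2 - 2*q - 8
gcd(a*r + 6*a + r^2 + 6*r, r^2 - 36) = r + 6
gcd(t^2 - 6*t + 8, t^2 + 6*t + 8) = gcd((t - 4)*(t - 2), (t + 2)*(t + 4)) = 1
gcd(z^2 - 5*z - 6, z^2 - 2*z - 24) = z - 6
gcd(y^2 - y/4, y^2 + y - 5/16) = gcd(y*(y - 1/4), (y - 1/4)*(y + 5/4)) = y - 1/4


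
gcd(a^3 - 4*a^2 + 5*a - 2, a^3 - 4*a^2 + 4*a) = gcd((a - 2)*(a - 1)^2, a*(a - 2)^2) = a - 2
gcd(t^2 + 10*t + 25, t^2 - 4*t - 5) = 1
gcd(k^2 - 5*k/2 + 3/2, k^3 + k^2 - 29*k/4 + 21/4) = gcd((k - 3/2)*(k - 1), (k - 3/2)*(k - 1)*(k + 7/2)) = k^2 - 5*k/2 + 3/2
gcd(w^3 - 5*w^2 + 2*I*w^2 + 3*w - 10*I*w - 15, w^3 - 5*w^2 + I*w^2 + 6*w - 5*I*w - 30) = w^2 + w*(-5 + 3*I) - 15*I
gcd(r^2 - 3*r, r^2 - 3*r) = r^2 - 3*r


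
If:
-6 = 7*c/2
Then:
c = -12/7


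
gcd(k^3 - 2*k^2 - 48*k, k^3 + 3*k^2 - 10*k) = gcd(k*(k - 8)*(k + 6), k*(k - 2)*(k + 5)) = k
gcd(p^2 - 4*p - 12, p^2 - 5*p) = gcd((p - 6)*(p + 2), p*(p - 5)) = 1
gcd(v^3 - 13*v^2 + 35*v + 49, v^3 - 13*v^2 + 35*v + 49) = v^3 - 13*v^2 + 35*v + 49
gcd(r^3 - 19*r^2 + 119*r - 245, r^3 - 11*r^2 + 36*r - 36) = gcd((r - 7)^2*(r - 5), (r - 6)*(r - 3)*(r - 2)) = 1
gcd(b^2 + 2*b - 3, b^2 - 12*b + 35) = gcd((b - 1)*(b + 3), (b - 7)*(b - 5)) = 1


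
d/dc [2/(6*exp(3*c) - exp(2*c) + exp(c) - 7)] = (-36*exp(2*c) + 4*exp(c) - 2)*exp(c)/(6*exp(3*c) - exp(2*c) + exp(c) - 7)^2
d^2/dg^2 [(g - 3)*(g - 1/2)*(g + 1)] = 6*g - 5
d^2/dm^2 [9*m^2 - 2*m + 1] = 18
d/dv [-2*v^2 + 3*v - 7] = 3 - 4*v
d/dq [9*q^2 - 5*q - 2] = 18*q - 5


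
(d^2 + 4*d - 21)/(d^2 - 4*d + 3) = (d + 7)/(d - 1)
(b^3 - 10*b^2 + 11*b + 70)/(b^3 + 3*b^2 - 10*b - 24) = (b^2 - 12*b + 35)/(b^2 + b - 12)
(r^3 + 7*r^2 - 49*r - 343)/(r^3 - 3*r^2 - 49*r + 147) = (r + 7)/(r - 3)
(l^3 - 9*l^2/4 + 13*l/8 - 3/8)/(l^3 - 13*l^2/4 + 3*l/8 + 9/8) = (2*l^2 - 3*l + 1)/(2*l^2 - 5*l - 3)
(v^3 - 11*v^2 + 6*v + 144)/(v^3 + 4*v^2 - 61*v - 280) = (v^2 - 3*v - 18)/(v^2 + 12*v + 35)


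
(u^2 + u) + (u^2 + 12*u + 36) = 2*u^2 + 13*u + 36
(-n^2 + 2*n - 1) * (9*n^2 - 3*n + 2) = -9*n^4 + 21*n^3 - 17*n^2 + 7*n - 2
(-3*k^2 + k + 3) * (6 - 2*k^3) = 6*k^5 - 2*k^4 - 6*k^3 - 18*k^2 + 6*k + 18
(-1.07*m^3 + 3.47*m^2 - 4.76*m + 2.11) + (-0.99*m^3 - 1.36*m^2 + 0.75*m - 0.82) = -2.06*m^3 + 2.11*m^2 - 4.01*m + 1.29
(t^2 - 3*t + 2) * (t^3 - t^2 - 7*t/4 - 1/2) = t^5 - 4*t^4 + 13*t^3/4 + 11*t^2/4 - 2*t - 1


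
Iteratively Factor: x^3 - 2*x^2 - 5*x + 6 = (x - 3)*(x^2 + x - 2) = (x - 3)*(x - 1)*(x + 2)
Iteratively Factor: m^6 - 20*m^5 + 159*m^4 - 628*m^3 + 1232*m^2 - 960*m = (m - 4)*(m^5 - 16*m^4 + 95*m^3 - 248*m^2 + 240*m) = (m - 4)^2*(m^4 - 12*m^3 + 47*m^2 - 60*m) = m*(m - 4)^2*(m^3 - 12*m^2 + 47*m - 60) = m*(m - 4)^3*(m^2 - 8*m + 15) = m*(m - 4)^3*(m - 3)*(m - 5)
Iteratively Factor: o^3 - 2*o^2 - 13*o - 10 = (o + 2)*(o^2 - 4*o - 5) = (o - 5)*(o + 2)*(o + 1)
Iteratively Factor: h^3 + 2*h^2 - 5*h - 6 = (h + 1)*(h^2 + h - 6) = (h - 2)*(h + 1)*(h + 3)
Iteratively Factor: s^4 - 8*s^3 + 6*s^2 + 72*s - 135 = (s - 3)*(s^3 - 5*s^2 - 9*s + 45) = (s - 3)*(s + 3)*(s^2 - 8*s + 15) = (s - 5)*(s - 3)*(s + 3)*(s - 3)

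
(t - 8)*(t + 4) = t^2 - 4*t - 32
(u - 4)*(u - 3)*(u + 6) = u^3 - u^2 - 30*u + 72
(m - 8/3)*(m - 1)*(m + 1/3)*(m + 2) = m^4 - 4*m^3/3 - 47*m^2/9 + 34*m/9 + 16/9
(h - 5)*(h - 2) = h^2 - 7*h + 10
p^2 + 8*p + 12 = (p + 2)*(p + 6)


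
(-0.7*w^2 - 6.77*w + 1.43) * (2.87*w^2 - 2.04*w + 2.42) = -2.009*w^4 - 18.0019*w^3 + 16.2209*w^2 - 19.3006*w + 3.4606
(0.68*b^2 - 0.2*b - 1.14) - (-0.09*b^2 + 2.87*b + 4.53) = 0.77*b^2 - 3.07*b - 5.67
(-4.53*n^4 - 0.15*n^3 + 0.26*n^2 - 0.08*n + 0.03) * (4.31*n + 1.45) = -19.5243*n^5 - 7.215*n^4 + 0.9031*n^3 + 0.0322*n^2 + 0.0133*n + 0.0435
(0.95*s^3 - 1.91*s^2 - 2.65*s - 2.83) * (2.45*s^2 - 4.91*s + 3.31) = 2.3275*s^5 - 9.344*s^4 + 6.0301*s^3 - 0.244100000000001*s^2 + 5.1238*s - 9.3673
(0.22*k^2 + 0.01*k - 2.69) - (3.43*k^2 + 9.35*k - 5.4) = -3.21*k^2 - 9.34*k + 2.71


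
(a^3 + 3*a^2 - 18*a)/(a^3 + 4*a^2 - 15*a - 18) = a/(a + 1)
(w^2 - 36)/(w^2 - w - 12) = (36 - w^2)/(-w^2 + w + 12)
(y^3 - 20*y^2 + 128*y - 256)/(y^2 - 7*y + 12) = (y^2 - 16*y + 64)/(y - 3)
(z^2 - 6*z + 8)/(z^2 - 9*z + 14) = (z - 4)/(z - 7)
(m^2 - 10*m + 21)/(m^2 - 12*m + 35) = (m - 3)/(m - 5)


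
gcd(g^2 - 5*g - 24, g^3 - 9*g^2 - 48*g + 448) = g - 8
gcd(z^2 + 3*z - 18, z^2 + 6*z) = z + 6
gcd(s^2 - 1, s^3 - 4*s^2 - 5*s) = s + 1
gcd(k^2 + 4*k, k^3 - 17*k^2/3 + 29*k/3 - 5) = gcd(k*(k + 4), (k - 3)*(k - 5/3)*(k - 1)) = 1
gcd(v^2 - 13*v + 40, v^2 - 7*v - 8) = v - 8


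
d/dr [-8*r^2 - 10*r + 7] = -16*r - 10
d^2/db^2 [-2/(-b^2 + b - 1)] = 4*(-b^2 + b + (2*b - 1)^2 - 1)/(b^2 - b + 1)^3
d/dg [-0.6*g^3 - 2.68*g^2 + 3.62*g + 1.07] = -1.8*g^2 - 5.36*g + 3.62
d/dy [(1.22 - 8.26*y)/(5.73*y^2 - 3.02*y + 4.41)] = (47.3298*y^2 - 13.9812*y - 32.7422)/(32.8329*y^4 - 34.6092*y^3 + 59.659*y^2 - 26.6364*y + 19.4481)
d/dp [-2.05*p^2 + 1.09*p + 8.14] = 1.09 - 4.1*p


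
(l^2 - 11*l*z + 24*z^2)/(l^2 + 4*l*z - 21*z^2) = (l - 8*z)/(l + 7*z)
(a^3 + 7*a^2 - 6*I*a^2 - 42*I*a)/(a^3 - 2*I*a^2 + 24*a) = (a + 7)/(a + 4*I)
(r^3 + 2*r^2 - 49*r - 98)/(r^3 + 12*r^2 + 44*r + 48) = (r^2 - 49)/(r^2 + 10*r + 24)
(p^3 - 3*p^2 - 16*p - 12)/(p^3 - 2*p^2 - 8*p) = (p^2 - 5*p - 6)/(p*(p - 4))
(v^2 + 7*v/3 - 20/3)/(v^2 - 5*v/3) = (v + 4)/v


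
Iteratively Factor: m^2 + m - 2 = (m - 1)*(m + 2)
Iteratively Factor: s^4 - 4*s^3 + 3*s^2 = (s)*(s^3 - 4*s^2 + 3*s) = s*(s - 3)*(s^2 - s) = s^2*(s - 3)*(s - 1)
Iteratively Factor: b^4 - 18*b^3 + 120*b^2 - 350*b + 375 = (b - 5)*(b^3 - 13*b^2 + 55*b - 75) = (b - 5)^2*(b^2 - 8*b + 15) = (b - 5)^3*(b - 3)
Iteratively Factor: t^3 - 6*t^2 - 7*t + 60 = (t + 3)*(t^2 - 9*t + 20) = (t - 5)*(t + 3)*(t - 4)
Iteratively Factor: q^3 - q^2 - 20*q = (q - 5)*(q^2 + 4*q) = (q - 5)*(q + 4)*(q)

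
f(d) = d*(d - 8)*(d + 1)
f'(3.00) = -23.00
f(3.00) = -60.00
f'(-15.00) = 877.00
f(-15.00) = -4830.00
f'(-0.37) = -2.41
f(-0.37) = 1.95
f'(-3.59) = 80.92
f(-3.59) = -107.76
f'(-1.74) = 25.44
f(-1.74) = -12.54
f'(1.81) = -23.51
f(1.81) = -31.48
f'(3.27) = -21.70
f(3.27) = -66.04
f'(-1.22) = 13.55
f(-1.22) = -2.47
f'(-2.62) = 49.27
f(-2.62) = -45.08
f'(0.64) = -15.73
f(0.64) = -7.73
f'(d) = d*(d - 8) + d*(d + 1) + (d - 8)*(d + 1)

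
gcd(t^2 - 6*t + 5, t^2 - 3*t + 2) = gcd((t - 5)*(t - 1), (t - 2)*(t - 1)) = t - 1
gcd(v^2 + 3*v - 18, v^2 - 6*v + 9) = v - 3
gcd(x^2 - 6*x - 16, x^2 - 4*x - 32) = x - 8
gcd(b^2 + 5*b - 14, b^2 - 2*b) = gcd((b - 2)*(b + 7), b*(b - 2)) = b - 2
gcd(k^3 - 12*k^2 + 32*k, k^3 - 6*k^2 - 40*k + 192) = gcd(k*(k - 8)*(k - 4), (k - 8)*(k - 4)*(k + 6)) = k^2 - 12*k + 32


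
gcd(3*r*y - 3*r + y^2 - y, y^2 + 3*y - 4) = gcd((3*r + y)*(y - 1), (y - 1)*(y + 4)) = y - 1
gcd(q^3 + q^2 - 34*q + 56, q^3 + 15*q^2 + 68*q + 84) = q + 7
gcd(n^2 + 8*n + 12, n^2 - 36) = n + 6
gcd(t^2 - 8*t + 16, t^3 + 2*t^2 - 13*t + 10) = 1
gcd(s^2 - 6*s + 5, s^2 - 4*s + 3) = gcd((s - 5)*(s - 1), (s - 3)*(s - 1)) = s - 1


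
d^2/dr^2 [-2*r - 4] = 0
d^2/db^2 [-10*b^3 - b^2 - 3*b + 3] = -60*b - 2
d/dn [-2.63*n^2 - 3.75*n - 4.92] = -5.26*n - 3.75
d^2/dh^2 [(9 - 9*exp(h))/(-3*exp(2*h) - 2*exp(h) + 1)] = (81*exp(4*h) - 378*exp(3*h) - 126*exp(h) - 9)*exp(h)/(27*exp(6*h) + 54*exp(5*h) + 9*exp(4*h) - 28*exp(3*h) - 3*exp(2*h) + 6*exp(h) - 1)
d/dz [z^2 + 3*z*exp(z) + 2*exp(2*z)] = 3*z*exp(z) + 2*z + 4*exp(2*z) + 3*exp(z)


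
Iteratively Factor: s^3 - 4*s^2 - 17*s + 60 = (s - 3)*(s^2 - s - 20) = (s - 5)*(s - 3)*(s + 4)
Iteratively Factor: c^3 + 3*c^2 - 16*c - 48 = (c + 4)*(c^2 - c - 12) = (c - 4)*(c + 4)*(c + 3)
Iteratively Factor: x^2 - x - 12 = (x + 3)*(x - 4)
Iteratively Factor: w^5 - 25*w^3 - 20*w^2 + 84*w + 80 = (w - 5)*(w^4 + 5*w^3 - 20*w - 16) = (w - 5)*(w + 2)*(w^3 + 3*w^2 - 6*w - 8) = (w - 5)*(w + 2)*(w + 4)*(w^2 - w - 2) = (w - 5)*(w + 1)*(w + 2)*(w + 4)*(w - 2)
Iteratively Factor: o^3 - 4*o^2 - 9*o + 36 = (o - 3)*(o^2 - o - 12) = (o - 4)*(o - 3)*(o + 3)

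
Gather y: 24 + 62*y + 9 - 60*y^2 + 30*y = -60*y^2 + 92*y + 33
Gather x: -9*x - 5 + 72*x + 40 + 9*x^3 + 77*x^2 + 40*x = 9*x^3 + 77*x^2 + 103*x + 35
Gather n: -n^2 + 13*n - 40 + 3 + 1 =-n^2 + 13*n - 36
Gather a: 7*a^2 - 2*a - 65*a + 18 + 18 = 7*a^2 - 67*a + 36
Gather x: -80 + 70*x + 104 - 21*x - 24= 49*x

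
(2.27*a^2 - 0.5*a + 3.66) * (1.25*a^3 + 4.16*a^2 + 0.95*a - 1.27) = 2.8375*a^5 + 8.8182*a^4 + 4.6515*a^3 + 11.8677*a^2 + 4.112*a - 4.6482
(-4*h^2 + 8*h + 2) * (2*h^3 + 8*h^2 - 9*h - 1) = -8*h^5 - 16*h^4 + 104*h^3 - 52*h^2 - 26*h - 2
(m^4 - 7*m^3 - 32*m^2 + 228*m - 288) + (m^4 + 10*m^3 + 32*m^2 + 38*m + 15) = 2*m^4 + 3*m^3 + 266*m - 273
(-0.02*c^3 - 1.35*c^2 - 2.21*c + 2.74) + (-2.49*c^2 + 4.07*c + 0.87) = -0.02*c^3 - 3.84*c^2 + 1.86*c + 3.61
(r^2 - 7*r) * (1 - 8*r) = -8*r^3 + 57*r^2 - 7*r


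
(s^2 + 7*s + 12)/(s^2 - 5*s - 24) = (s + 4)/(s - 8)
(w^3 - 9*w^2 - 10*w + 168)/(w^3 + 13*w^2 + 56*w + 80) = (w^2 - 13*w + 42)/(w^2 + 9*w + 20)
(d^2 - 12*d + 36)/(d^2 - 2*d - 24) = (d - 6)/(d + 4)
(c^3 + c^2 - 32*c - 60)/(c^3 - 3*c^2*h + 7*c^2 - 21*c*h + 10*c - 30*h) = (c - 6)/(c - 3*h)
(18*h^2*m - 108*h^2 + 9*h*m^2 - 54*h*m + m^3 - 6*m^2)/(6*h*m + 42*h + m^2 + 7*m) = (3*h*m - 18*h + m^2 - 6*m)/(m + 7)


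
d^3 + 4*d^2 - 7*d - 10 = (d - 2)*(d + 1)*(d + 5)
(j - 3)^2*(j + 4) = j^3 - 2*j^2 - 15*j + 36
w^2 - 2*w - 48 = (w - 8)*(w + 6)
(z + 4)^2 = z^2 + 8*z + 16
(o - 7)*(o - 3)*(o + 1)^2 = o^4 - 8*o^3 + 2*o^2 + 32*o + 21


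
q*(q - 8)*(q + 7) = q^3 - q^2 - 56*q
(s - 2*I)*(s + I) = s^2 - I*s + 2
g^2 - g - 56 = (g - 8)*(g + 7)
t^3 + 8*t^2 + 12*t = t*(t + 2)*(t + 6)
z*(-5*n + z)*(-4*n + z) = 20*n^2*z - 9*n*z^2 + z^3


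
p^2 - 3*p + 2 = (p - 2)*(p - 1)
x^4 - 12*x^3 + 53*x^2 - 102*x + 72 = (x - 4)*(x - 3)^2*(x - 2)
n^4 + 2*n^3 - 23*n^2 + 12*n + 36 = (n - 3)*(n - 2)*(n + 1)*(n + 6)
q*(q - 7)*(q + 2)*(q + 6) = q^4 + q^3 - 44*q^2 - 84*q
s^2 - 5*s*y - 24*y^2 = (s - 8*y)*(s + 3*y)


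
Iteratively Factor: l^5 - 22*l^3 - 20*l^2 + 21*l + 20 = (l + 1)*(l^4 - l^3 - 21*l^2 + l + 20) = (l - 5)*(l + 1)*(l^3 + 4*l^2 - l - 4) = (l - 5)*(l + 1)*(l + 4)*(l^2 - 1) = (l - 5)*(l - 1)*(l + 1)*(l + 4)*(l + 1)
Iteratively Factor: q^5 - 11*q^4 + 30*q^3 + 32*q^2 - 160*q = (q - 5)*(q^4 - 6*q^3 + 32*q) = (q - 5)*(q - 4)*(q^3 - 2*q^2 - 8*q) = (q - 5)*(q - 4)^2*(q^2 + 2*q) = q*(q - 5)*(q - 4)^2*(q + 2)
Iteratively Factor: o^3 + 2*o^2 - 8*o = (o + 4)*(o^2 - 2*o) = (o - 2)*(o + 4)*(o)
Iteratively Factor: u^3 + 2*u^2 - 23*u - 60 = (u + 3)*(u^2 - u - 20) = (u + 3)*(u + 4)*(u - 5)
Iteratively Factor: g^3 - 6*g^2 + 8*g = (g)*(g^2 - 6*g + 8) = g*(g - 2)*(g - 4)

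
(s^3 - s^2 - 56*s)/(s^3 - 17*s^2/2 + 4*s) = 2*(s + 7)/(2*s - 1)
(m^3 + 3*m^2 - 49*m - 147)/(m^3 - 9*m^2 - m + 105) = (m + 7)/(m - 5)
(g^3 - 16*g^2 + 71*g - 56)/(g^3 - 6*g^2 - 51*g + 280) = (g^2 - 8*g + 7)/(g^2 + 2*g - 35)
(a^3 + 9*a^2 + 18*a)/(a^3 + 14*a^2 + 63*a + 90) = a/(a + 5)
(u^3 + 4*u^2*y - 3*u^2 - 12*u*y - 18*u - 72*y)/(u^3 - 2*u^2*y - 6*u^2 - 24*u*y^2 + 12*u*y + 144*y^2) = (-u - 3)/(-u + 6*y)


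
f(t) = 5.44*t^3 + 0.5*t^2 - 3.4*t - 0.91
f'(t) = 16.32*t^2 + 1.0*t - 3.4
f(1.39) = 9.94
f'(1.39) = 29.52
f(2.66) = 95.97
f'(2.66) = 114.73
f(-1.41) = -10.37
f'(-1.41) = 27.64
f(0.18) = -1.47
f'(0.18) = -2.69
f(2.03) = 39.76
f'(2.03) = 65.88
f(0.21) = -1.55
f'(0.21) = -2.47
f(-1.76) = -23.03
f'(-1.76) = 45.39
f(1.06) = 2.53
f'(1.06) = 16.00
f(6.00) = 1171.73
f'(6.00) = 590.12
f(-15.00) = -18197.41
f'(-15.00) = 3653.60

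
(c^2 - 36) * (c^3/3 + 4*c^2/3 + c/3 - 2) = c^5/3 + 4*c^4/3 - 35*c^3/3 - 50*c^2 - 12*c + 72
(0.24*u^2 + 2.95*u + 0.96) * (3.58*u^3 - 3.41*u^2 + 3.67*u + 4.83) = 0.8592*u^5 + 9.7426*u^4 - 5.7419*u^3 + 8.7121*u^2 + 17.7717*u + 4.6368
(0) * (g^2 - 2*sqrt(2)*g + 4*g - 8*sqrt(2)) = 0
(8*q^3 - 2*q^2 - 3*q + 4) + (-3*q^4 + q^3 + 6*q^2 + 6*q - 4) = -3*q^4 + 9*q^3 + 4*q^2 + 3*q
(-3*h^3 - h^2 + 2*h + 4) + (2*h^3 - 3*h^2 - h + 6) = -h^3 - 4*h^2 + h + 10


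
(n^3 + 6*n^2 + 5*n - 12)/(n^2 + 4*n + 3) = (n^2 + 3*n - 4)/(n + 1)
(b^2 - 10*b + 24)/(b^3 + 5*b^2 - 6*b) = (b^2 - 10*b + 24)/(b*(b^2 + 5*b - 6))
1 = 1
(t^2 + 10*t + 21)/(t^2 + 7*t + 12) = (t + 7)/(t + 4)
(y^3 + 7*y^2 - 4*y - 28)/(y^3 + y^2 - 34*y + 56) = (y + 2)/(y - 4)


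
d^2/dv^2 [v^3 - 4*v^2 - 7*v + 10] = 6*v - 8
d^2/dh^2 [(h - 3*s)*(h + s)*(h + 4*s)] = 6*h + 4*s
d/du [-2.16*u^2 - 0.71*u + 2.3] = -4.32*u - 0.71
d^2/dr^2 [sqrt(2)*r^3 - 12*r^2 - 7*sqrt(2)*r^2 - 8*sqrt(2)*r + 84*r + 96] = 6*sqrt(2)*r - 24 - 14*sqrt(2)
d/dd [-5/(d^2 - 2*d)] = 10*(d - 1)/(d^2*(d - 2)^2)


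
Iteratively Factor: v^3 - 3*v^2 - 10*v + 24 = (v - 4)*(v^2 + v - 6) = (v - 4)*(v - 2)*(v + 3)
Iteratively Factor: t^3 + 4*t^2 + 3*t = (t + 3)*(t^2 + t) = t*(t + 3)*(t + 1)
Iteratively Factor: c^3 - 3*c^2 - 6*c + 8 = (c - 1)*(c^2 - 2*c - 8) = (c - 1)*(c + 2)*(c - 4)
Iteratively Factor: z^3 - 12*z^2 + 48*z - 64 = (z - 4)*(z^2 - 8*z + 16) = (z - 4)^2*(z - 4)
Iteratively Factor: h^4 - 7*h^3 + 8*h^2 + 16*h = (h + 1)*(h^3 - 8*h^2 + 16*h) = h*(h + 1)*(h^2 - 8*h + 16) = h*(h - 4)*(h + 1)*(h - 4)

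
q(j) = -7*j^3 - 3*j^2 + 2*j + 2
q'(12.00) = -3094.00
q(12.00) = -12502.00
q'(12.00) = -3094.00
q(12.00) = -12502.00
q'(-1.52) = -37.40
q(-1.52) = 16.61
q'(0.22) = -0.34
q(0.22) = 2.22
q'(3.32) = -249.39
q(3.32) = -280.59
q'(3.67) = -302.87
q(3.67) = -377.08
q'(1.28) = -40.09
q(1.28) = -15.04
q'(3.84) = -330.70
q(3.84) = -430.92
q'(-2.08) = -76.37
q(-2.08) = 47.85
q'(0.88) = -19.54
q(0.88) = -3.33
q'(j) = -21*j^2 - 6*j + 2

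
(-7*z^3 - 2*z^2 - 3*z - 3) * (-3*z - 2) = 21*z^4 + 20*z^3 + 13*z^2 + 15*z + 6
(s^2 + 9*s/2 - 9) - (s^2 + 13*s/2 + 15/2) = -2*s - 33/2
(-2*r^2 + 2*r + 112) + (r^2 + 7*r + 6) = -r^2 + 9*r + 118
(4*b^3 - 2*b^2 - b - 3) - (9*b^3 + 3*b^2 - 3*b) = -5*b^3 - 5*b^2 + 2*b - 3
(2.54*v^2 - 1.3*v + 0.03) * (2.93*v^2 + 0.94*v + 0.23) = 7.4422*v^4 - 1.4214*v^3 - 0.5499*v^2 - 0.2708*v + 0.0069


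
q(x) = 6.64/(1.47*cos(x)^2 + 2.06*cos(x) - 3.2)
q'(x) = 6.64*(2.94*sin(x)*cos(x) + 2.06*sin(x))/(1.47*cos(x)^2 + 2.06*cos(x) - 3.2)^2 = (19.5216*cos(x) + 13.6784)*sin(x)/(1.47*cos(x)^2 + 2.06*cos(x) - 3.2)^2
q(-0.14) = 23.61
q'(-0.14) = -58.24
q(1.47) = -2.23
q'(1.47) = 1.76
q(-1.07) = -3.55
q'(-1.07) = -5.77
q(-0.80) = -6.32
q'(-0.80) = -17.71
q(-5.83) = -41.57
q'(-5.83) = 535.88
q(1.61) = -2.03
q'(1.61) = 1.20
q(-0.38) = -345.90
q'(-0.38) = -32016.25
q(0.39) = -178.66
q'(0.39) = 8734.46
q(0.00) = 20.12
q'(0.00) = 0.00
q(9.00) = -1.72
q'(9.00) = -0.11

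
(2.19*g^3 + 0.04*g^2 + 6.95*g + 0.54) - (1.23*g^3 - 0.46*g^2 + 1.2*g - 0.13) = 0.96*g^3 + 0.5*g^2 + 5.75*g + 0.67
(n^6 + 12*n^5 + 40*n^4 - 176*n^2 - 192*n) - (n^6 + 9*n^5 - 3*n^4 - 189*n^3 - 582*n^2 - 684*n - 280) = 3*n^5 + 43*n^4 + 189*n^3 + 406*n^2 + 492*n + 280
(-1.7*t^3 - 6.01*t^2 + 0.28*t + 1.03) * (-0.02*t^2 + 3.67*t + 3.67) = 0.034*t^5 - 6.1188*t^4 - 28.3013*t^3 - 21.0497*t^2 + 4.8077*t + 3.7801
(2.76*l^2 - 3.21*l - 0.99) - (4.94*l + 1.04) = 2.76*l^2 - 8.15*l - 2.03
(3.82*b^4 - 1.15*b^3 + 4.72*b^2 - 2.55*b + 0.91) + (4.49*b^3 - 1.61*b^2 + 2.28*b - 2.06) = 3.82*b^4 + 3.34*b^3 + 3.11*b^2 - 0.27*b - 1.15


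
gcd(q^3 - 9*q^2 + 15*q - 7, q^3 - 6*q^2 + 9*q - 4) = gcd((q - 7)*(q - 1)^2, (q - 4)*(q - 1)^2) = q^2 - 2*q + 1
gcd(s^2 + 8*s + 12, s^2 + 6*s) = s + 6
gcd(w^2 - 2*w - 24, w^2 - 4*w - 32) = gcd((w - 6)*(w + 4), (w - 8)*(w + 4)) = w + 4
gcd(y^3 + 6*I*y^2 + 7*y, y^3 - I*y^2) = y^2 - I*y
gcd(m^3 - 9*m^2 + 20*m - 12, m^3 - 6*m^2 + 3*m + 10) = m - 2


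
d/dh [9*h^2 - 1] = 18*h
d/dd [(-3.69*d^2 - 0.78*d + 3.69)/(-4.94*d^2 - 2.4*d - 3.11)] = (5.0028*d^2 + 59.409*d + 11.2818)/(24.4036*d^4 + 23.712*d^3 + 36.4868*d^2 + 14.928*d + 9.6721)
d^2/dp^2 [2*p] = 0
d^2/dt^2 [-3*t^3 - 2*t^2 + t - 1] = -18*t - 4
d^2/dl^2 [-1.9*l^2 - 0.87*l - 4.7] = -3.80000000000000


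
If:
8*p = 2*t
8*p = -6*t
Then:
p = 0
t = 0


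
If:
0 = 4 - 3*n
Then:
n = 4/3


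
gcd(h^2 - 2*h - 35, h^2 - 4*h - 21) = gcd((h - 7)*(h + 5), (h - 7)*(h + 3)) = h - 7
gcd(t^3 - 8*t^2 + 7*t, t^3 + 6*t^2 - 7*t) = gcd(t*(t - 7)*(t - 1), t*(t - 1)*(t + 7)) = t^2 - t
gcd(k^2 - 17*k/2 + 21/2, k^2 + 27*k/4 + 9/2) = 1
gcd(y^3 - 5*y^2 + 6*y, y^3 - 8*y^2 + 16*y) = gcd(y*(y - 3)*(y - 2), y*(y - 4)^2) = y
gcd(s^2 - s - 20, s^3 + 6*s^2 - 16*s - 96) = s + 4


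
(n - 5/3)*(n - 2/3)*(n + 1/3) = n^3 - 2*n^2 + n/3 + 10/27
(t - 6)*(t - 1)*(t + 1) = t^3 - 6*t^2 - t + 6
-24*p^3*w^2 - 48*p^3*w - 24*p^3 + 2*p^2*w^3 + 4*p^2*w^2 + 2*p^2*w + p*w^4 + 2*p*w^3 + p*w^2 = (-4*p + w)*(6*p + w)*(w + 1)*(p*w + p)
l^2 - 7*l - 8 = (l - 8)*(l + 1)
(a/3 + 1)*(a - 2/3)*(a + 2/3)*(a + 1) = a^4/3 + 4*a^3/3 + 23*a^2/27 - 16*a/27 - 4/9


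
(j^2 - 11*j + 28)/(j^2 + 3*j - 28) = (j - 7)/(j + 7)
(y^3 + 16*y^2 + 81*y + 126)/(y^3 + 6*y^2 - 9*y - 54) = (y + 7)/(y - 3)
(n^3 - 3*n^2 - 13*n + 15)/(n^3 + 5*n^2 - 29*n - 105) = (n - 1)/(n + 7)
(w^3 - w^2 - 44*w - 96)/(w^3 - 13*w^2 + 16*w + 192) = (w + 4)/(w - 8)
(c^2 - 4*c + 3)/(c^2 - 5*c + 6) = (c - 1)/(c - 2)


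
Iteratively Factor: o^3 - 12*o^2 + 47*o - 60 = (o - 3)*(o^2 - 9*o + 20) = (o - 5)*(o - 3)*(o - 4)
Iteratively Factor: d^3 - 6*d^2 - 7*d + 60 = (d - 5)*(d^2 - d - 12) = (d - 5)*(d - 4)*(d + 3)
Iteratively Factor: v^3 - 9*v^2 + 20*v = (v - 4)*(v^2 - 5*v) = (v - 5)*(v - 4)*(v)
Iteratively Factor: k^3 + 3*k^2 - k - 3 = (k - 1)*(k^2 + 4*k + 3) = (k - 1)*(k + 3)*(k + 1)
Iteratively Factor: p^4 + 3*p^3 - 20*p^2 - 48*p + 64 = (p - 1)*(p^3 + 4*p^2 - 16*p - 64) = (p - 4)*(p - 1)*(p^2 + 8*p + 16) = (p - 4)*(p - 1)*(p + 4)*(p + 4)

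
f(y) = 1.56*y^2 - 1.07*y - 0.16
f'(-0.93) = -3.97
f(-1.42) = 4.50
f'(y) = 3.12*y - 1.07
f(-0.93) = 2.18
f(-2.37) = 11.14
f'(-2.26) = -8.12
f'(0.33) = -0.04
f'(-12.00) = -38.51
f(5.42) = 39.87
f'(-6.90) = -22.60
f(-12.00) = 237.32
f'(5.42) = 15.84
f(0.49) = -0.31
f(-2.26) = 10.23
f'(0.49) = 0.46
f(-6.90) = 81.49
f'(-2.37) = -8.46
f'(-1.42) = -5.50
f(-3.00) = 17.09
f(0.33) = -0.34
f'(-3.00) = -10.43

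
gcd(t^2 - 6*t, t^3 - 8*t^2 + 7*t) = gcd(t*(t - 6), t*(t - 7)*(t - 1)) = t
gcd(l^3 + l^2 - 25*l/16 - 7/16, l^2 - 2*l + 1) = l - 1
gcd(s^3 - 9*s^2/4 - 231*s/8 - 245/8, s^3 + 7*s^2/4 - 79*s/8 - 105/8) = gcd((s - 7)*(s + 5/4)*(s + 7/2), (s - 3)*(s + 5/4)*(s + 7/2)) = s^2 + 19*s/4 + 35/8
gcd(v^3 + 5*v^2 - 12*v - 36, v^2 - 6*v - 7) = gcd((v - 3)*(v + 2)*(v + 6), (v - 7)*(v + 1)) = 1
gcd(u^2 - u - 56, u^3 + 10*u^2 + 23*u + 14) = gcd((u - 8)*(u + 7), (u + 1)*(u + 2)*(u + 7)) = u + 7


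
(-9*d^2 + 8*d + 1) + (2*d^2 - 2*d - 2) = -7*d^2 + 6*d - 1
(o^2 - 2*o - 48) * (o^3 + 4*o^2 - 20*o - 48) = o^5 + 2*o^4 - 76*o^3 - 200*o^2 + 1056*o + 2304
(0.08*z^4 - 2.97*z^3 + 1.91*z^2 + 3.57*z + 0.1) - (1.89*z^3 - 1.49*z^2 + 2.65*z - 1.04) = 0.08*z^4 - 4.86*z^3 + 3.4*z^2 + 0.92*z + 1.14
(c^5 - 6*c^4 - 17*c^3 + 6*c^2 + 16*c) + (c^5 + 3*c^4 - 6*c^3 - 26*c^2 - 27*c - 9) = 2*c^5 - 3*c^4 - 23*c^3 - 20*c^2 - 11*c - 9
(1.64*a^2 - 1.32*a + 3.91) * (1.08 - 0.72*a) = -1.1808*a^3 + 2.7216*a^2 - 4.2408*a + 4.2228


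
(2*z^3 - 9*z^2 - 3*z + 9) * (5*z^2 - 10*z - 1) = 10*z^5 - 65*z^4 + 73*z^3 + 84*z^2 - 87*z - 9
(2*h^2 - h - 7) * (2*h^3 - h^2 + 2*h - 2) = 4*h^5 - 4*h^4 - 9*h^3 + h^2 - 12*h + 14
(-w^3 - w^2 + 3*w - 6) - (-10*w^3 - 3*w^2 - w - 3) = 9*w^3 + 2*w^2 + 4*w - 3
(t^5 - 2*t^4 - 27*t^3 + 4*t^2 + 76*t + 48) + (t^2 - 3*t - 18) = t^5 - 2*t^4 - 27*t^3 + 5*t^2 + 73*t + 30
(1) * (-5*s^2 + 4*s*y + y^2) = -5*s^2 + 4*s*y + y^2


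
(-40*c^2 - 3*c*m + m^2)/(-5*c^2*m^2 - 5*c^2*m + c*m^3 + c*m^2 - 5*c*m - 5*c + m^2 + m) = (40*c^2 + 3*c*m - m^2)/(5*c^2*m^2 + 5*c^2*m - c*m^3 - c*m^2 + 5*c*m + 5*c - m^2 - m)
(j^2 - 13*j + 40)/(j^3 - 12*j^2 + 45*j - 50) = (j - 8)/(j^2 - 7*j + 10)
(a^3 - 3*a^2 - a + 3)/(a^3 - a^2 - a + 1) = (a - 3)/(a - 1)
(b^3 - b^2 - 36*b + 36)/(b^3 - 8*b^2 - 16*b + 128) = (b^3 - b^2 - 36*b + 36)/(b^3 - 8*b^2 - 16*b + 128)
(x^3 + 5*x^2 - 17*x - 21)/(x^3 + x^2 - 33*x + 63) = (x + 1)/(x - 3)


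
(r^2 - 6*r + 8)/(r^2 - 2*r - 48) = (-r^2 + 6*r - 8)/(-r^2 + 2*r + 48)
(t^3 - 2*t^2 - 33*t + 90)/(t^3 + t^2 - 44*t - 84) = (t^2 - 8*t + 15)/(t^2 - 5*t - 14)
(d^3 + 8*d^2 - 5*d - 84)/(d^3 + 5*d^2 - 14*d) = (d^2 + d - 12)/(d*(d - 2))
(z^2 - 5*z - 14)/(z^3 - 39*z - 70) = 1/(z + 5)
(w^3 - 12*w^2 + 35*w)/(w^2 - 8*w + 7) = w*(w - 5)/(w - 1)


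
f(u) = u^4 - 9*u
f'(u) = 4*u^3 - 9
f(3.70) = 154.12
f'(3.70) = 193.61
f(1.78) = -5.98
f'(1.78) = 13.56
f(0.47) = -4.18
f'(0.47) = -8.58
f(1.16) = -8.63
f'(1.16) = -2.76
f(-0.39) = 3.53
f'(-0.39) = -9.24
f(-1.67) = 22.81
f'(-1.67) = -27.63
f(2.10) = 0.55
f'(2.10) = 28.04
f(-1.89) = 29.77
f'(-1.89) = -36.01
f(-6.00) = 1350.00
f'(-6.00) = -873.00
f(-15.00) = 50760.00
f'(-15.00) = -13509.00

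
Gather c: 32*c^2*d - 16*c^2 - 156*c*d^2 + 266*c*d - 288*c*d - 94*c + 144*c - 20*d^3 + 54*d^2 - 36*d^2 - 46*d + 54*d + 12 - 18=c^2*(32*d - 16) + c*(-156*d^2 - 22*d + 50) - 20*d^3 + 18*d^2 + 8*d - 6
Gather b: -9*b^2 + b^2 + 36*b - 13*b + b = -8*b^2 + 24*b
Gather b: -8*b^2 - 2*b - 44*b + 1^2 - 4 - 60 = -8*b^2 - 46*b - 63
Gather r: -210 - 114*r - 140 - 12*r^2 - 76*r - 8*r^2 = -20*r^2 - 190*r - 350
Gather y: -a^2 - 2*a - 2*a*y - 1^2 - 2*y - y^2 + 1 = -a^2 - 2*a - y^2 + y*(-2*a - 2)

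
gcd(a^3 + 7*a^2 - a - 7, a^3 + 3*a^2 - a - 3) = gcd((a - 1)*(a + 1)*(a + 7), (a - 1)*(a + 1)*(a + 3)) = a^2 - 1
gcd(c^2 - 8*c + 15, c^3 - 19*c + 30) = c - 3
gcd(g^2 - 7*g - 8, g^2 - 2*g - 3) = g + 1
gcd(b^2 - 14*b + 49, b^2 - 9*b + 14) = b - 7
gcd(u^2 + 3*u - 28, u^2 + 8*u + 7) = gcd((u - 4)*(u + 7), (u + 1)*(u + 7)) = u + 7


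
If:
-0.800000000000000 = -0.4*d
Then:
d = 2.00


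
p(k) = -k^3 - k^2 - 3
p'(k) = -3*k^2 - 2*k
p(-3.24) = 20.51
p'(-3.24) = -25.01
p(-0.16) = -3.02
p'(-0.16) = 0.24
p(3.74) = -69.30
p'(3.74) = -49.44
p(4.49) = -113.68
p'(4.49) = -69.46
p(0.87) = -4.42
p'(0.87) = -4.01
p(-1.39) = -2.25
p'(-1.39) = -3.02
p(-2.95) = 13.97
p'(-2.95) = -20.21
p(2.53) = -25.60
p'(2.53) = -24.26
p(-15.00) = 3147.00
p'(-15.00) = -645.00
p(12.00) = -1875.00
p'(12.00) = -456.00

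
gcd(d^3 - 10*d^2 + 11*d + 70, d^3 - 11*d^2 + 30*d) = d - 5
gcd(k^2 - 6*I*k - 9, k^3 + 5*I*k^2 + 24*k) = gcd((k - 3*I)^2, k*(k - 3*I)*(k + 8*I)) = k - 3*I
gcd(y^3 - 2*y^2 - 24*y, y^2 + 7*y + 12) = y + 4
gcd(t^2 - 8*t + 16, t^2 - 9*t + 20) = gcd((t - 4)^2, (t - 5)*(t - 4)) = t - 4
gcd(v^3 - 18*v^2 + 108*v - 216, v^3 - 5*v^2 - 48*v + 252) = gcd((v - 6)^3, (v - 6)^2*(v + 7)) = v^2 - 12*v + 36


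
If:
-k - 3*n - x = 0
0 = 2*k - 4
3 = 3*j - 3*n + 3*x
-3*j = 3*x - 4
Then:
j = 13/3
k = 2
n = 1/3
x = -3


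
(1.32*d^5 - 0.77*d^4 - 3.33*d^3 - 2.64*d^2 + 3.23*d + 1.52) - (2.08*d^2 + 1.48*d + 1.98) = 1.32*d^5 - 0.77*d^4 - 3.33*d^3 - 4.72*d^2 + 1.75*d - 0.46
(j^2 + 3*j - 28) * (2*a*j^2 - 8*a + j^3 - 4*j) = 2*a*j^4 + 6*a*j^3 - 64*a*j^2 - 24*a*j + 224*a + j^5 + 3*j^4 - 32*j^3 - 12*j^2 + 112*j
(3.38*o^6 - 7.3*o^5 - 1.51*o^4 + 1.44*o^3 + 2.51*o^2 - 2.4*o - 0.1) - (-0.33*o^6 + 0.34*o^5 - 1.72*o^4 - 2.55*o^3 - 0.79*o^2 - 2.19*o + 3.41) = 3.71*o^6 - 7.64*o^5 + 0.21*o^4 + 3.99*o^3 + 3.3*o^2 - 0.21*o - 3.51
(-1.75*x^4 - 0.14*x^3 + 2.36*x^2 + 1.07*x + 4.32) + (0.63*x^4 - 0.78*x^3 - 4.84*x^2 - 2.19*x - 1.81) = -1.12*x^4 - 0.92*x^3 - 2.48*x^2 - 1.12*x + 2.51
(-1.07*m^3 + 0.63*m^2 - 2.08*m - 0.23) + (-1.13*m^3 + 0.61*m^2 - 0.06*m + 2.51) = -2.2*m^3 + 1.24*m^2 - 2.14*m + 2.28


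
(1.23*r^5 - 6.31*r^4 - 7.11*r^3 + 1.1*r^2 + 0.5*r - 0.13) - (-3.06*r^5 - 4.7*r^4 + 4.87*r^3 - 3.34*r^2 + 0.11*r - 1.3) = 4.29*r^5 - 1.61*r^4 - 11.98*r^3 + 4.44*r^2 + 0.39*r + 1.17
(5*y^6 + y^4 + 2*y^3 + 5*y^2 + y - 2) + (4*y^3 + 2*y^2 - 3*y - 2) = 5*y^6 + y^4 + 6*y^3 + 7*y^2 - 2*y - 4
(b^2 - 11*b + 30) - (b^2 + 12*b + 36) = -23*b - 6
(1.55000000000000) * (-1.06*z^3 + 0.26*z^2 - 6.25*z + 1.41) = -1.643*z^3 + 0.403*z^2 - 9.6875*z + 2.1855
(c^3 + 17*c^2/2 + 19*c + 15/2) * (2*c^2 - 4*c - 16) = 2*c^5 + 13*c^4 - 12*c^3 - 197*c^2 - 334*c - 120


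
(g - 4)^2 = g^2 - 8*g + 16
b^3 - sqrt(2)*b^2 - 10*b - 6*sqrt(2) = (b - 3*sqrt(2))*(b + sqrt(2))^2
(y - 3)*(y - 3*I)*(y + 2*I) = y^3 - 3*y^2 - I*y^2 + 6*y + 3*I*y - 18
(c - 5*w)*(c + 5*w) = c^2 - 25*w^2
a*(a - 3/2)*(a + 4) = a^3 + 5*a^2/2 - 6*a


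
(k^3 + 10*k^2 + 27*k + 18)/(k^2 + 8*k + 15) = (k^2 + 7*k + 6)/(k + 5)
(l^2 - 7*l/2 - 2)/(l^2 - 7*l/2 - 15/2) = (-2*l^2 + 7*l + 4)/(-2*l^2 + 7*l + 15)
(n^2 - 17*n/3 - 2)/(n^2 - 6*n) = (n + 1/3)/n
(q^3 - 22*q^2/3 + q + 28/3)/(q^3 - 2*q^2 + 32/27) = 9*(q^2 - 6*q - 7)/(9*q^2 - 6*q - 8)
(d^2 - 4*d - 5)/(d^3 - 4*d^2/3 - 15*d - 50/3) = 3*(d + 1)/(3*d^2 + 11*d + 10)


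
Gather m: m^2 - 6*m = m^2 - 6*m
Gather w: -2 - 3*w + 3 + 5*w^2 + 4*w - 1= 5*w^2 + w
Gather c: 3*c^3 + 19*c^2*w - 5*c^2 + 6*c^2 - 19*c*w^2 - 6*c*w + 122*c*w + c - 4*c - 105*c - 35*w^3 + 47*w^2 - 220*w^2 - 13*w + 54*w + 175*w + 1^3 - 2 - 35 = 3*c^3 + c^2*(19*w + 1) + c*(-19*w^2 + 116*w - 108) - 35*w^3 - 173*w^2 + 216*w - 36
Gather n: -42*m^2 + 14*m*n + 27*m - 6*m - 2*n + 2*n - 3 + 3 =-42*m^2 + 14*m*n + 21*m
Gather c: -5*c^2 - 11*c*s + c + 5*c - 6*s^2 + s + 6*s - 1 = -5*c^2 + c*(6 - 11*s) - 6*s^2 + 7*s - 1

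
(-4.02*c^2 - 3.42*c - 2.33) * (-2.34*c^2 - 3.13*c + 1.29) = 9.4068*c^4 + 20.5854*c^3 + 10.971*c^2 + 2.8811*c - 3.0057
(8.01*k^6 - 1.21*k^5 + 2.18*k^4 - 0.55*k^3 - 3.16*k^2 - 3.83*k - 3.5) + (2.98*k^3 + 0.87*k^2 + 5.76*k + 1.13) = 8.01*k^6 - 1.21*k^5 + 2.18*k^4 + 2.43*k^3 - 2.29*k^2 + 1.93*k - 2.37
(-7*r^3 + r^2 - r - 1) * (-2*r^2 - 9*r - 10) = 14*r^5 + 61*r^4 + 63*r^3 + r^2 + 19*r + 10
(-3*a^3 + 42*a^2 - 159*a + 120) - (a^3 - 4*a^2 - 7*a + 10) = -4*a^3 + 46*a^2 - 152*a + 110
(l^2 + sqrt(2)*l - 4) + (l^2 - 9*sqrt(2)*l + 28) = 2*l^2 - 8*sqrt(2)*l + 24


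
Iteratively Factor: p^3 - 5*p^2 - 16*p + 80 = (p - 4)*(p^2 - p - 20) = (p - 4)*(p + 4)*(p - 5)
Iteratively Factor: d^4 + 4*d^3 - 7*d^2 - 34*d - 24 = (d + 1)*(d^3 + 3*d^2 - 10*d - 24) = (d + 1)*(d + 2)*(d^2 + d - 12) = (d + 1)*(d + 2)*(d + 4)*(d - 3)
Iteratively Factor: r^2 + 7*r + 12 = (r + 3)*(r + 4)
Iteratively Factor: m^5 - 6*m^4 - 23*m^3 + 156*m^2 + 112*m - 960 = (m - 4)*(m^4 - 2*m^3 - 31*m^2 + 32*m + 240) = (m - 5)*(m - 4)*(m^3 + 3*m^2 - 16*m - 48) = (m - 5)*(m - 4)*(m + 4)*(m^2 - m - 12) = (m - 5)*(m - 4)*(m + 3)*(m + 4)*(m - 4)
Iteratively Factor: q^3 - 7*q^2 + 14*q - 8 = (q - 2)*(q^2 - 5*q + 4) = (q - 4)*(q - 2)*(q - 1)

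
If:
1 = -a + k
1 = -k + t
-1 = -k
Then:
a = 0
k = 1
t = 2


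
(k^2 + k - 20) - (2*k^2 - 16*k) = -k^2 + 17*k - 20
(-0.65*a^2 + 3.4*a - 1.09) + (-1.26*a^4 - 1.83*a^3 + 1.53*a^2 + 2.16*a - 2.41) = -1.26*a^4 - 1.83*a^3 + 0.88*a^2 + 5.56*a - 3.5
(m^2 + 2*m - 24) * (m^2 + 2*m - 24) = m^4 + 4*m^3 - 44*m^2 - 96*m + 576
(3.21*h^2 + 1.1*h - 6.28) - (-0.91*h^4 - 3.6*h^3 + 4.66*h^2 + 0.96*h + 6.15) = 0.91*h^4 + 3.6*h^3 - 1.45*h^2 + 0.14*h - 12.43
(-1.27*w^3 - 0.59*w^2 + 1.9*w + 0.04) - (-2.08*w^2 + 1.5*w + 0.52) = -1.27*w^3 + 1.49*w^2 + 0.4*w - 0.48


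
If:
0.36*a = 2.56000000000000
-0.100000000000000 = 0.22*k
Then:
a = 7.11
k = -0.45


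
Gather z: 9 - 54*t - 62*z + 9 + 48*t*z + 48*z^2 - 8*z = -54*t + 48*z^2 + z*(48*t - 70) + 18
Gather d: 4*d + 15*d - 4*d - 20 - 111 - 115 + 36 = 15*d - 210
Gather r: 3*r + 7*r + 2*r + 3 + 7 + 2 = 12*r + 12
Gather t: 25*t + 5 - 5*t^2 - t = -5*t^2 + 24*t + 5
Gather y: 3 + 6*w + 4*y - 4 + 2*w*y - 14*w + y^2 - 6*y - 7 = -8*w + y^2 + y*(2*w - 2) - 8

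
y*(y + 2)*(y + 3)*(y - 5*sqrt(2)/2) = y^4 - 5*sqrt(2)*y^3/2 + 5*y^3 - 25*sqrt(2)*y^2/2 + 6*y^2 - 15*sqrt(2)*y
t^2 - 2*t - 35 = (t - 7)*(t + 5)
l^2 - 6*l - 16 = (l - 8)*(l + 2)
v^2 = v^2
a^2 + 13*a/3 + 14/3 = (a + 2)*(a + 7/3)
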